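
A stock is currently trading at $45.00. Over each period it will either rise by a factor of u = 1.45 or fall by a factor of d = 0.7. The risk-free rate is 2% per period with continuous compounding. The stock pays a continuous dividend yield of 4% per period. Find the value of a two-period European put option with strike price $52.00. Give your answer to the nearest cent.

Per-period risk-free factor R = e^0.02 = 1.0202; dividend-adjusted growth = e^(0.02−0.04) = 0.9802.
Risk-neutral probability p = (0.9802 − 0.7)/(1.45 − 0.7) = 0.2802/0.7500 = 0.3736
Terminal stock prices: S_uu = 94.61, S_ud = 45.67, S_dd = 22.05
Terminal payoffs (K − S): max(-42.61, 0) = 0, max(6.325, 0) = 6.325, max(29.95, 0) = 29.95
Node u (S = 65.25): V_u = e^(−0.02)·[0.3736·0.0000 + 0.6264·6.3250] = 3.8835
Node d (S = 31.5): V_d = e^(−0.02)·[0.3736·6.3250 + 0.6264·29.9500] = 20.7055
Node 0 (S = 45): V_0 = e^(−0.02)·[0.3736·3.8835 + 0.6264·20.7055] = 14.1353

$14.14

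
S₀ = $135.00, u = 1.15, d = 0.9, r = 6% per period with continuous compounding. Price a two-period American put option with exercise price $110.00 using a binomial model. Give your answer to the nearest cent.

$0.07

Risk-neutral probability p = (e^0.06 − 0.9)/(1.15 − 0.9) = 0.1618/0.2500 = 0.6473
Terminal stock prices: S_uu = 178.5, S_ud = 139.7, S_dd = 109.4
Terminal payoffs (K − S): max(-68.54, 0) = 0, max(-29.72, 0) = 0, max(0.65, 0) = 0.65
Node u (S = 155.2): continuation = e^(−0.06)·[0.6473·0.0000 + 0.3527·0.0000] = 0.0000; exercise value = 0.0000 ≤ continuation, so V_u = 0.0000
Node d (S = 121.5): continuation = e^(−0.06)·[0.6473·0.0000 + 0.3527·0.6500] = 0.2159; exercise value = 0.0000 ≤ continuation, so V_d = 0.2159
Node 0 (S = 135): continuation = e^(−0.06)·[0.6473·0.0000 + 0.3527·0.2159] = 0.0717; exercise value = 0.0000 ≤ continuation, so V_0 = 0.0717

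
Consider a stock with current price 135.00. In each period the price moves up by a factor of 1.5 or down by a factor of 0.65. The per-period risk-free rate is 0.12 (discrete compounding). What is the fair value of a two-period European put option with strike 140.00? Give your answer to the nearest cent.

Risk-neutral probability p = (1 + 0.12 − 0.65)/(1.5 − 0.65) = 0.4700/0.8500 = 0.5529
Terminal stock prices: S_uu = 303.8, S_ud = 131.6, S_dd = 57.04
Terminal payoffs (K − S): max(-163.8, 0) = 0, max(8.375, 0) = 8.375, max(82.96, 0) = 82.96
Node u (S = 202.5): V_u = 1/1.12·[0.5529·0.0000 + 0.4471·8.3750] = 3.3430
Node d (S = 87.75): V_d = 1/1.12·[0.5529·8.3750 + 0.4471·82.9625] = 37.2500
Node 0 (S = 135): V_0 = 1/1.12·[0.5529·3.3430 + 0.4471·37.2500] = 16.5191

16.52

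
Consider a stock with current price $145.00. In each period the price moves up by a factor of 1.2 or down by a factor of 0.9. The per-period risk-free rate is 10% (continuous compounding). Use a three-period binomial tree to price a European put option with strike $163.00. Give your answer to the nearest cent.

$4.69

Risk-neutral probability p = (e^0.1 − 0.9)/(1.2 − 0.9) = 0.2052/0.3000 = 0.6839
Terminal stock prices: S_uuu = 250.6, S_uud = 187.9, S_udd = 140.9, S_ddd = 105.7
Terminal payoffs (K − S): max(-87.56, 0) = 0, max(-24.92, 0) = 0, max(22.06, 0) = 22.06, max(57.29, 0) = 57.29
Node uu (S = 208.8): V_uu = e^(−0.1)·[0.6839·0.0000 + 0.3161·0.0000] = 0.0000
Node ud (S = 156.6): V_ud = e^(−0.1)·[0.6839·0.0000 + 0.3161·22.0600] = 6.3095
Node dd (S = 117.5): V_dd = e^(−0.1)·[0.6839·22.0600 + 0.3161·57.2950] = 30.0385
Node u (S = 174): V_u = e^(−0.1)·[0.6839·0.0000 + 0.3161·6.3095] = 1.8046
Node d (S = 130.5): V_d = e^(−0.1)·[0.6839·6.3095 + 0.3161·30.0385] = 12.4960
Node 0 (S = 145): V_0 = e^(−0.1)·[0.6839·1.8046 + 0.3161·12.4960] = 4.6908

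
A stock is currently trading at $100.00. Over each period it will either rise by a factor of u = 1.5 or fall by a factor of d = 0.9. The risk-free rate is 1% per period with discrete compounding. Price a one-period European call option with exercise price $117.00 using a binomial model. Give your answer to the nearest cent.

$5.99

Risk-neutral probability p = (1 + 0.01 − 0.9)/(1.5 − 0.9) = 0.1100/0.6000 = 0.1833
Terminal stock prices: S_u = 150, S_d = 90
Terminal payoffs (S − K): max(33, 0) = 33, max(-27, 0) = 0
Node 0 (S = 100): V_0 = 1/1.01·[0.1833·33.0000 + 0.8167·0.0000] = 5.9901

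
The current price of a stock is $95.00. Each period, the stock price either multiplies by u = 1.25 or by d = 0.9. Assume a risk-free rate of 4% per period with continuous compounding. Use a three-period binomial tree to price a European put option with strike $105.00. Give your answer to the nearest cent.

Risk-neutral probability p = (e^0.04 − 0.9)/(1.25 − 0.9) = 0.1408/0.3500 = 0.4023
Terminal stock prices: S_uuu = 185.5, S_uud = 133.6, S_udd = 96.19, S_ddd = 69.26
Terminal payoffs (K − S): max(-80.55, 0) = 0, max(-28.59, 0) = 0, max(8.812, 0) = 8.812, max(35.74, 0) = 35.74
Node uu (S = 148.4): V_uu = e^(−0.04)·[0.4023·0.0000 + 0.5977·0.0000] = 0.0000
Node ud (S = 106.9): V_ud = e^(−0.04)·[0.4023·0.0000 + 0.5977·8.8125] = 5.0606
Node dd (S = 76.95): V_dd = e^(−0.04)·[0.4023·8.8125 + 0.5977·35.7450] = 23.9329
Node u (S = 118.8): V_u = e^(−0.04)·[0.4023·0.0000 + 0.5977·5.0606] = 2.9060
Node d (S = 85.5): V_d = e^(−0.04)·[0.4023·5.0606 + 0.5977·23.9329] = 15.6995
Node 0 (S = 95): V_0 = e^(−0.04)·[0.4023·2.9060 + 0.5977·15.6995] = 10.1387

$10.14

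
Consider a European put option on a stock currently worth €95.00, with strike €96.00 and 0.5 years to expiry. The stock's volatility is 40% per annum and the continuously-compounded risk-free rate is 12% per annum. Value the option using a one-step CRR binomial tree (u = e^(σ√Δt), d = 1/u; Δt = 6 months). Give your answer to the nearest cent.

€10.63

CRR parameters: u = e^(σ√Δt) = e^(0.4·√0.5) = 1.3269, d = 1/u = 0.7536
Per-period rate: rΔt = 0.12·0.5 = 0.06, so R = e^0.06 = 1.0618
Risk-neutral probability p = (e^0.06 − 0.7536)/(1.3269 − 0.7536) = 0.3082/0.5733 = 0.5376
Terminal stock prices: S_u = 126.1, S_d = 71.6
Terminal payoffs (K − S): max(-30.06, 0) = 0, max(24.4, 0) = 24.4
Node 0 (S = 95): V_0 = e^(−0.06)·[0.5376·0.0000 + 0.4624·24.4044] = 10.6268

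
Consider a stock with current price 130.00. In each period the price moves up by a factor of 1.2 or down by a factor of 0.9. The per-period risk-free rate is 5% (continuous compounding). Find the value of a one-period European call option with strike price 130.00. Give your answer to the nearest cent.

12.47

Risk-neutral probability p = (e^0.05 − 0.9)/(1.2 − 0.9) = 0.1513/0.3000 = 0.5042
Terminal stock prices: S_u = 156, S_d = 117
Terminal payoffs (S − K): max(26, 0) = 26, max(-13, 0) = 0
Node 0 (S = 130): V_0 = e^(−0.05)·[0.5042·26.0000 + 0.4958·0.0000] = 12.4708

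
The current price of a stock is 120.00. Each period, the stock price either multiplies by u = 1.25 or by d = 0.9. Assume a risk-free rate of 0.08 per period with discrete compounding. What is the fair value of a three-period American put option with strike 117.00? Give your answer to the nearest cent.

4.05

Risk-neutral probability p = (1 + 0.08 − 0.9)/(1.25 − 0.9) = 0.1800/0.3500 = 0.5143
Terminal stock prices: S_uuu = 234.4, S_uud = 168.8, S_udd = 121.5, S_ddd = 87.48
Terminal payoffs (K − S): max(-117.4, 0) = 0, max(-51.75, 0) = 0, max(-4.5, 0) = 0, max(29.52, 0) = 29.52
Node uu (S = 187.5): continuation = 1/1.08·[0.5143·0.0000 + 0.4857·0.0000] = 0.0000; exercise value = 0.0000 ≤ continuation, so V_uu = 0.0000
Node ud (S = 135): continuation = 1/1.08·[0.5143·0.0000 + 0.4857·0.0000] = 0.0000; exercise value = 0.0000 ≤ continuation, so V_ud = 0.0000
Node dd (S = 97.2): continuation = 1/1.08·[0.5143·0.0000 + 0.4857·29.5200] = 13.2762; exercise value = 19.8000 > continuation, so V_dd = 19.8000 (exercise)
Node u (S = 150): continuation = 1/1.08·[0.5143·0.0000 + 0.4857·0.0000] = 0.0000; exercise value = 0.0000 ≤ continuation, so V_u = 0.0000
Node d (S = 108): continuation = 1/1.08·[0.5143·0.0000 + 0.4857·19.8000] = 8.9048; exercise value = 9.0000 > continuation, so V_d = 9.0000 (exercise)
Node 0 (S = 120): continuation = 1/1.08·[0.5143·0.0000 + 0.4857·9.0000] = 4.0476; exercise value = 0.0000 ≤ continuation, so V_0 = 4.0476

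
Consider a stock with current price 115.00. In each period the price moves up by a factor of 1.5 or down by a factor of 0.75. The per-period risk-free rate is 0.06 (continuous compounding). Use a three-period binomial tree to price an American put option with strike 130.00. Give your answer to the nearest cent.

27.98

Risk-neutral probability p = (e^0.06 − 0.75)/(1.5 − 0.75) = 0.3118/0.7500 = 0.4158
Terminal stock prices: S_uuu = 388.1, S_uud = 194.1, S_udd = 97.03, S_ddd = 48.52
Terminal payoffs (K − S): max(-258.1, 0) = 0, max(-64.06, 0) = 0, max(32.97, 0) = 32.97, max(81.48, 0) = 81.48
Node uu (S = 258.8): continuation = e^(−0.06)·[0.4158·0.0000 + 0.5842·0.0000] = 0.0000; exercise value = 0.0000 ≤ continuation, so V_uu = 0.0000
Node ud (S = 129.4): continuation = e^(−0.06)·[0.4158·0.0000 + 0.5842·32.9688] = 18.1393; exercise value = 0.6250 ≤ continuation, so V_ud = 18.1393
Node dd (S = 64.69): continuation = e^(−0.06)·[0.4158·32.9688 + 0.5842·81.4844] = 57.7419; exercise value = 65.3125 > continuation, so V_dd = 65.3125 (exercise)
Node u (S = 172.5): continuation = e^(−0.06)·[0.4158·0.0000 + 0.5842·18.1393] = 9.9801; exercise value = 0.0000 ≤ continuation, so V_u = 9.9801
Node d (S = 86.25): continuation = e^(−0.06)·[0.4158·18.1393 + 0.5842·65.3125] = 43.0374; exercise value = 43.7500 > continuation, so V_d = 43.7500 (exercise)
Node 0 (S = 115): continuation = e^(−0.06)·[0.4158·9.9801 + 0.5842·43.7500] = 27.9790; exercise value = 15.0000 ≤ continuation, so V_0 = 27.9790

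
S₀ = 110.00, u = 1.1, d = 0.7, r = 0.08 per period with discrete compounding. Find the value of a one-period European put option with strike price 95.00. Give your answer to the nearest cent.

0.83

Risk-neutral probability p = (1 + 0.08 − 0.7)/(1.1 − 0.7) = 0.3800/0.4000 = 0.9500
Terminal stock prices: S_u = 121, S_d = 77
Terminal payoffs (K − S): max(-26, 0) = 0, max(18, 0) = 18
Node 0 (S = 110): V_0 = 1/1.08·[0.9500·0.0000 + 0.0500·18.0000] = 0.8333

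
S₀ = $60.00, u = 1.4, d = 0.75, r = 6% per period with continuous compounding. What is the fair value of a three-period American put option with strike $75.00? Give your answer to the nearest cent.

Risk-neutral probability p = (e^0.06 − 0.75)/(1.4 − 0.75) = 0.3118/0.6500 = 0.4797
Terminal stock prices: S_uuu = 164.6, S_uud = 88.2, S_udd = 47.25, S_ddd = 25.31
Terminal payoffs (K − S): max(-89.64, 0) = 0, max(-13.2, 0) = 0, max(27.75, 0) = 27.75, max(49.69, 0) = 49.69
Node uu (S = 117.6): continuation = e^(−0.06)·[0.4797·0.0000 + 0.5203·0.0000] = 0.0000; exercise value = 0.0000 ≤ continuation, so V_uu = 0.0000
Node ud (S = 63): continuation = e^(−0.06)·[0.4797·0.0000 + 0.5203·27.7500] = 13.5962; exercise value = 12.0000 ≤ continuation, so V_ud = 13.5962
Node dd (S = 33.75): continuation = e^(−0.06)·[0.4797·27.7500 + 0.5203·49.6875] = 36.8823; exercise value = 41.2500 > continuation, so V_dd = 41.2500 (exercise)
Node u (S = 84): continuation = e^(−0.06)·[0.4797·0.0000 + 0.5203·13.5962] = 6.6615; exercise value = 0.0000 ≤ continuation, so V_u = 6.6615
Node d (S = 45): continuation = e^(−0.06)·[0.4797·13.5962 + 0.5203·41.2500] = 26.3535; exercise value = 30.0000 > continuation, so V_d = 30.0000 (exercise)
Node 0 (S = 60): continuation = e^(−0.06)·[0.4797·6.6615 + 0.5203·30.0000] = 17.7084; exercise value = 15.0000 ≤ continuation, so V_0 = 17.7084

$17.71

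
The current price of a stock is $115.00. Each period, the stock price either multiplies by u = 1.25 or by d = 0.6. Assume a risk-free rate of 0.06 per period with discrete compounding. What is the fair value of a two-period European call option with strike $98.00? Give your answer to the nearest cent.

Risk-neutral probability p = (1 + 0.06 − 0.6)/(1.25 − 0.6) = 0.4600/0.6500 = 0.7077
Terminal stock prices: S_uu = 179.7, S_ud = 86.25, S_dd = 41.4
Terminal payoffs (S − K): max(81.69, 0) = 81.69, max(-11.75, 0) = 0, max(-56.6, 0) = 0
Node u (S = 143.8): V_u = 1/1.06·[0.7077·81.6875 + 0.2923·0.0000] = 54.5374
Node d (S = 69): V_d = 1/1.06·[0.7077·0.0000 + 0.2923·0.0000] = 0.0000
Node 0 (S = 115): V_0 = 1/1.06·[0.7077·54.5374 + 0.2923·0.0000] = 36.4110

$36.41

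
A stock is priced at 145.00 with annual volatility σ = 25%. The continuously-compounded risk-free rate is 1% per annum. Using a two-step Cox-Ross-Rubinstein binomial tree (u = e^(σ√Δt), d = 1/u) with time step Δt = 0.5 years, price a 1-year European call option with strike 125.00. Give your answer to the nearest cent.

27.69

CRR parameters: u = e^(σ√Δt) = e^(0.25·√0.5) = 1.1934, d = 1/u = 0.8380
Per-period rate: rΔt = 0.01·0.5 = 0.005, so R = e^0.005 = 1.0050
Risk-neutral probability p = (e^0.005 − 0.8380)/(1.1934 − 0.8380) = 0.1670/0.3554 = 0.4700
Terminal stock prices: S_uu = 206.5, S_ud = 145, S_dd = 101.8
Terminal payoffs (S − K): max(81.5, 0) = 81.5, max(20, 0) = 20, max(-23.18, 0) = 0
Node u (S = 173): V_u = e^(−0.005)·[0.4700·81.4973 + 0.5300·20.0000] = 48.6613
Node d (S = 121.5): V_d = e^(−0.005)·[0.4700·20.0000 + 0.5300·0.0000] = 9.3536
Node 0 (S = 145): V_0 = e^(−0.005)·[0.4700·48.6613 + 0.5300·9.3536] = 27.6904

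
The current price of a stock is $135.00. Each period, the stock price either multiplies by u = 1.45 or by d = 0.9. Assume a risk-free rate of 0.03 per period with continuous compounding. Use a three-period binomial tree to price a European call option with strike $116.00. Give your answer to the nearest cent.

$36.12

Risk-neutral probability p = (e^0.03 − 0.9)/(1.45 − 0.9) = 0.1305/0.5500 = 0.2372
Terminal stock prices: S_uuu = 411.6, S_uud = 255.5, S_udd = 158.6, S_ddd = 98.42
Terminal payoffs (S − K): max(295.6, 0) = 295.6, max(139.5, 0) = 139.5, max(42.56, 0) = 42.56, max(-17.58, 0) = 0
Node uu (S = 283.8): V_uu = e^(−0.03)·[0.2372·295.5644 + 0.7628·139.4537] = 171.2658
Node ud (S = 176.2): V_ud = e^(−0.03)·[0.2372·139.4537 + 0.7628·42.5575] = 63.6033
Node dd (S = 109.4): V_dd = e^(−0.03)·[0.2372·42.5575 + 0.7628·0.0000] = 9.7959
Node u (S = 195.8): V_u = e^(−0.03)·[0.2372·171.2658 + 0.7628·63.6033] = 86.5053
Node d (S = 121.5): V_d = e^(−0.03)·[0.2372·63.6033 + 0.7628·9.7959] = 21.8918
Node 0 (S = 135): V_0 = e^(−0.03)·[0.2372·86.5053 + 0.7628·21.8918] = 36.1175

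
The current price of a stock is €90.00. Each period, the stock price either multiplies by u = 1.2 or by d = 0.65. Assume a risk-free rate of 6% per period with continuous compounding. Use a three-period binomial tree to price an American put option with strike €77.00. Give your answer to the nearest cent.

Risk-neutral probability p = (e^0.06 − 0.65)/(1.2 − 0.65) = 0.4118/0.5500 = 0.7488
Terminal stock prices: S_uuu = 155.5, S_uud = 84.24, S_udd = 45.63, S_ddd = 24.72
Terminal payoffs (K − S): max(-78.52, 0) = 0, max(-7.24, 0) = 0, max(31.37, 0) = 31.37, max(52.28, 0) = 52.28
Node uu (S = 129.6): continuation = e^(−0.06)·[0.7488·0.0000 + 0.2512·0.0000] = 0.0000; exercise value = 0.0000 ≤ continuation, so V_uu = 0.0000
Node ud (S = 70.2): continuation = e^(−0.06)·[0.7488·0.0000 + 0.2512·31.3700] = 7.4214; exercise value = 6.8000 ≤ continuation, so V_ud = 7.4214
Node dd (S = 38.03): continuation = e^(−0.06)·[0.7488·31.3700 + 0.2512·52.2837] = 34.4909; exercise value = 38.9750 > continuation, so V_dd = 38.9750 (exercise)
Node u (S = 108): continuation = e^(−0.06)·[0.7488·0.0000 + 0.2512·7.4214] = 1.7557; exercise value = 0.0000 ≤ continuation, so V_u = 1.7557
Node d (S = 58.5): continuation = e^(−0.06)·[0.7488·7.4214 + 0.2512·38.9750] = 14.4541; exercise value = 18.5000 > continuation, so V_d = 18.5000 (exercise)
Node 0 (S = 90): continuation = e^(−0.06)·[0.7488·1.7557 + 0.2512·18.5000] = 5.6148; exercise value = 0.0000 ≤ continuation, so V_0 = 5.6148

€5.61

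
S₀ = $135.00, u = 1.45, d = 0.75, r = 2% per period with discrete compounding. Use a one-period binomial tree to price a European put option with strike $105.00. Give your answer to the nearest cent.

Risk-neutral probability p = (1 + 0.02 − 0.75)/(1.45 − 0.75) = 0.2700/0.7000 = 0.3857
Terminal stock prices: S_u = 195.8, S_d = 101.2
Terminal payoffs (K − S): max(-90.75, 0) = 0, max(3.75, 0) = 3.75
Node 0 (S = 135): V_0 = 1/1.02·[0.3857·0.0000 + 0.6143·3.7500] = 2.2584

$2.26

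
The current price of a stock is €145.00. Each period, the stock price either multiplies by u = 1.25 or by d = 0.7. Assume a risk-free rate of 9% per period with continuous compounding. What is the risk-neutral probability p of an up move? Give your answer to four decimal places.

p = 0.7167

Risk-neutral probability p = (e^0.09 − 0.7)/(1.25 − 0.7) = 0.3942/0.5500 = 0.7167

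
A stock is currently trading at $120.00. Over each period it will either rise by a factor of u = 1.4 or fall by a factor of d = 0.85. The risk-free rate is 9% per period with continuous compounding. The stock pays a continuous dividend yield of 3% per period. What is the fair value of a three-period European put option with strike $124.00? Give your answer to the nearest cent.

$9.80

Per-period risk-free factor R = e^0.09 = 1.0942; dividend-adjusted growth = e^(0.09−0.03) = 1.0618.
Risk-neutral probability p = (1.0618 − 0.85)/(1.4 − 0.85) = 0.2118/0.5500 = 0.3852
Terminal stock prices: S_uuu = 329.3, S_uud = 199.9, S_udd = 121.4, S_ddd = 73.69
Terminal payoffs (K − S): max(-205.3, 0) = 0, max(-75.92, 0) = 0, max(2.62, 0) = 2.62, max(50.31, 0) = 50.31
Node uu (S = 235.2): V_uu = e^(−0.09)·[0.3852·0.0000 + 0.6148·0.0000] = 0.0000
Node ud (S = 142.8): V_ud = e^(−0.09)·[0.3852·0.0000 + 0.6148·2.6200] = 1.4722
Node dd (S = 86.7): V_dd = e^(−0.09)·[0.3852·2.6200 + 0.6148·50.3050] = 29.1898
Node u (S = 168): V_u = e^(−0.09)·[0.3852·0.0000 + 0.6148·1.4722] = 0.8273
Node d (S = 102): V_d = e^(−0.09)·[0.3852·1.4722 + 0.6148·29.1898] = 16.9207
Node 0 (S = 120): V_0 = e^(−0.09)·[0.3852·0.8273 + 0.6148·16.9207] = 9.7994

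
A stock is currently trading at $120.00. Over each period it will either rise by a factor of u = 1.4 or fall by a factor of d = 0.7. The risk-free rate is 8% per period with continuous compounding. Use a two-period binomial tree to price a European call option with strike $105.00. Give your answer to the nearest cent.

$38.58

Risk-neutral probability p = (e^0.08 − 0.7)/(1.4 − 0.7) = 0.3833/0.7000 = 0.5476
Terminal stock prices: S_uu = 235.2, S_ud = 117.6, S_dd = 58.8
Terminal payoffs (S − K): max(130.2, 0) = 130.2, max(12.6, 0) = 12.6, max(-46.2, 0) = 0
Node u (S = 168): V_u = e^(−0.08)·[0.5476·130.2000 + 0.4524·12.6000] = 71.0728
Node d (S = 84): V_d = e^(−0.08)·[0.5476·12.6000 + 0.4524·0.0000] = 6.3687
Node 0 (S = 120): V_0 = e^(−0.08)·[0.5476·71.0728 + 0.4524·6.3687] = 38.5841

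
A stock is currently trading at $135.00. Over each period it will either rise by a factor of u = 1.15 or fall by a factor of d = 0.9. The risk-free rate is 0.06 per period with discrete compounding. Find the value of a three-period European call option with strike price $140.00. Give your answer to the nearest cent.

$22.06

Risk-neutral probability p = (1 + 0.06 − 0.9)/(1.15 − 0.9) = 0.1600/0.2500 = 0.6400
Terminal stock prices: S_uuu = 205.3, S_uud = 160.7, S_udd = 125.8, S_ddd = 98.42
Terminal payoffs (S − K): max(65.32, 0) = 65.32, max(20.68, 0) = 20.68, max(-14.25, 0) = 0, max(-41.58, 0) = 0
Node uu (S = 178.5): V_uu = 1/1.06·[0.6400·65.3181 + 0.3600·20.6837] = 46.4620
Node ud (S = 139.7): V_ud = 1/1.06·[0.6400·20.6837 + 0.3600·0.0000] = 12.4883
Node dd (S = 109.4): V_dd = 1/1.06·[0.6400·0.0000 + 0.3600·0.0000] = 0.0000
Node u (S = 155.2): V_u = 1/1.06·[0.6400·46.4620 + 0.3600·12.4883] = 32.2939
Node d (S = 121.5): V_d = 1/1.06·[0.6400·12.4883 + 0.3600·0.0000] = 7.5401
Node 0 (S = 135): V_0 = 1/1.06·[0.6400·32.2939 + 0.3600·7.5401] = 22.0590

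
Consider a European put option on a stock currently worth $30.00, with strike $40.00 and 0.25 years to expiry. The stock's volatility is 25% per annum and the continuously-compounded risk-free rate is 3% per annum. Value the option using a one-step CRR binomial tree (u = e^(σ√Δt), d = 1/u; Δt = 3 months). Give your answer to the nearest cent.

CRR parameters: u = e^(σ√Δt) = e^(0.25·√0.25) = 1.1331, d = 1/u = 0.8825
Per-period rate: rΔt = 0.03·0.25 = 0.0075, so R = e^0.0075 = 1.0075
Risk-neutral probability p = (e^0.0075 − 0.8825)/(1.1331 − 0.8825) = 0.1250/0.2507 = 0.4988
Terminal stock prices: S_u = 33.99, S_d = 26.47
Terminal payoffs (K − S): max(6.006, 0) = 6.006, max(13.53, 0) = 13.53
Node 0 (S = 30): V_0 = e^(−0.0075)·[0.4988·6.0055 + 0.5012·13.5251] = 9.7011

$9.70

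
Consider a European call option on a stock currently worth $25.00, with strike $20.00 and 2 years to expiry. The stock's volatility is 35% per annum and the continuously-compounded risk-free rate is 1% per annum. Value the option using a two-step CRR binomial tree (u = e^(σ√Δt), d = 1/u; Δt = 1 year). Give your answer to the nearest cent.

$7.83

CRR parameters: u = e^(σ√Δt) = e^(0.35·√1) = 1.4191, d = 1/u = 0.7047
Per-period rate: rΔt = 0.01·1 = 0.01, so R = e^0.01 = 1.0101
Risk-neutral probability p = (e^0.01 − 0.7047)/(1.4191 − 0.7047) = 0.3054/0.7144 = 0.4275
Terminal stock prices: S_uu = 50.34, S_ud = 25, S_dd = 12.41
Terminal payoffs (S − K): max(30.34, 0) = 30.34, max(5, 0) = 5, max(-7.585, 0) = 0
Node u (S = 35.48): V_u = e^(−0.01)·[0.4275·30.3438 + 0.5725·5.0000] = 15.6757
Node d (S = 17.62): V_d = e^(−0.01)·[0.4275·5.0000 + 0.5725·0.0000] = 2.1160
Node 0 (S = 25): V_0 = e^(−0.01)·[0.4275·15.6757 + 0.5725·2.1160] = 7.8334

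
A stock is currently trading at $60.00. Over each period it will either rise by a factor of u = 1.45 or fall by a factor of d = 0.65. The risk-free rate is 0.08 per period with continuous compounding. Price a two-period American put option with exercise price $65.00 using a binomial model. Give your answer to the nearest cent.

Risk-neutral probability p = (e^0.08 − 0.65)/(1.45 − 0.65) = 0.4333/0.8000 = 0.5416
Terminal stock prices: S_uu = 126.2, S_ud = 56.55, S_dd = 25.35
Terminal payoffs (K − S): max(-61.15, 0) = 0, max(8.45, 0) = 8.45, max(39.65, 0) = 39.65
Node u (S = 87): continuation = e^(−0.08)·[0.5416·0.0000 + 0.4584·8.4500] = 3.5756; exercise value = 0.0000 ≤ continuation, so V_u = 3.5756
Node d (S = 39): continuation = e^(−0.08)·[0.5416·8.4500 + 0.4584·39.6500] = 21.0026; exercise value = 26.0000 > continuation, so V_d = 26.0000 (exercise)
Node 0 (S = 60): continuation = e^(−0.08)·[0.5416·3.5756 + 0.4584·26.0000] = 12.7895; exercise value = 5.0000 ≤ continuation, so V_0 = 12.7895

$12.79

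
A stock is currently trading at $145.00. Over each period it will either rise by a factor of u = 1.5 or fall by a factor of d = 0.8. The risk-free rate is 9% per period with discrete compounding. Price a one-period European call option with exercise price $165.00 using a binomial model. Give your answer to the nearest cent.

Risk-neutral probability p = (1 + 0.09 − 0.8)/(1.5 − 0.8) = 0.2900/0.7000 = 0.4143
Terminal stock prices: S_u = 217.5, S_d = 116
Terminal payoffs (S − K): max(52.5, 0) = 52.5, max(-49, 0) = 0
Node 0 (S = 145): V_0 = 1/1.09·[0.4143·52.5000 + 0.5857·0.0000] = 19.9541

$19.95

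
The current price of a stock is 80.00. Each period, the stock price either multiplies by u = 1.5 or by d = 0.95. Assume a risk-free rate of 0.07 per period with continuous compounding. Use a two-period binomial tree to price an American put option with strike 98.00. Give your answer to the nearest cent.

Risk-neutral probability p = (e^0.07 − 0.95)/(1.5 − 0.95) = 0.1225/0.5500 = 0.2227
Terminal stock prices: S_uu = 180, S_ud = 114, S_dd = 72.2
Terminal payoffs (K − S): max(-82, 0) = 0, max(-16, 0) = 0, max(25.8, 0) = 25.8
Node u (S = 120): continuation = e^(−0.07)·[0.2227·0.0000 + 0.7773·0.0000] = 0.0000; exercise value = 0.0000 ≤ continuation, so V_u = 0.0000
Node d (S = 76): continuation = e^(−0.07)·[0.2227·0.0000 + 0.7773·25.8000] = 18.6975; exercise value = 22.0000 > continuation, so V_d = 22.0000 (exercise)
Node 0 (S = 80): continuation = e^(−0.07)·[0.2227·0.0000 + 0.7773·22.0000] = 15.9436; exercise value = 18.0000 > continuation, so V_0 = 18.0000 (exercise)

18.00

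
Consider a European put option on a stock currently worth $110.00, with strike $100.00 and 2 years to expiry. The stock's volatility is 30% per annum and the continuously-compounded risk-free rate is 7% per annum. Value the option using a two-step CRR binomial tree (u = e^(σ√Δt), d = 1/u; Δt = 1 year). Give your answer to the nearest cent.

$7.14

CRR parameters: u = e^(σ√Δt) = e^(0.3·√1) = 1.3499, d = 1/u = 0.7408
Per-period rate: rΔt = 0.07·1 = 0.07, so R = e^0.07 = 1.0725
Risk-neutral probability p = (e^0.07 − 0.7408)/(1.3499 − 0.7408) = 0.3317/0.6090 = 0.5446
Terminal stock prices: S_uu = 200.4, S_ud = 110, S_dd = 60.37
Terminal payoffs (K − S): max(-100.4, 0) = 0, max(-10, 0) = 0, max(39.63, 0) = 39.63
Node u (S = 148.5): V_u = e^(−0.07)·[0.5446·0.0000 + 0.4554·0.0000] = 0.0000
Node d (S = 81.49): V_d = e^(−0.07)·[0.5446·0.0000 + 0.4554·39.6307] = 16.8273
Node 0 (S = 110): V_0 = e^(−0.07)·[0.5446·0.0000 + 0.4554·16.8273] = 7.1449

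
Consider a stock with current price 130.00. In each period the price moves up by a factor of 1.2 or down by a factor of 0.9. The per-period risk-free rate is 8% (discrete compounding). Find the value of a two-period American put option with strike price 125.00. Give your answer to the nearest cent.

Risk-neutral probability p = (1 + 0.08 − 0.9)/(1.2 − 0.9) = 0.1800/0.3000 = 0.6000
Terminal stock prices: S_uu = 187.2, S_ud = 140.4, S_dd = 105.3
Terminal payoffs (K − S): max(-62.2, 0) = 0, max(-15.4, 0) = 0, max(19.7, 0) = 19.7
Node u (S = 156): continuation = 1/1.08·[0.6000·0.0000 + 0.4000·0.0000] = 0.0000; exercise value = 0.0000 ≤ continuation, so V_u = 0.0000
Node d (S = 117): continuation = 1/1.08·[0.6000·0.0000 + 0.4000·19.7000] = 7.2963; exercise value = 8.0000 > continuation, so V_d = 8.0000 (exercise)
Node 0 (S = 130): continuation = 1/1.08·[0.6000·0.0000 + 0.4000·8.0000] = 2.9630; exercise value = 0.0000 ≤ continuation, so V_0 = 2.9630

2.96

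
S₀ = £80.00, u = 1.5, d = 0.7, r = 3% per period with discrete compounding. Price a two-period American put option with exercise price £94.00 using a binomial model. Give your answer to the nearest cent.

Risk-neutral probability p = (1 + 0.03 − 0.7)/(1.5 − 0.7) = 0.3300/0.8000 = 0.4125
Terminal stock prices: S_uu = 180, S_ud = 84, S_dd = 39.2
Terminal payoffs (K − S): max(-86, 0) = 0, max(10, 0) = 10, max(54.8, 0) = 54.8
Node u (S = 120): continuation = 1/1.03·[0.4125·0.0000 + 0.5875·10.0000] = 5.7039; exercise value = 0.0000 ≤ continuation, so V_u = 5.7039
Node d (S = 56): continuation = 1/1.03·[0.4125·10.0000 + 0.5875·54.8000] = 35.2621; exercise value = 38.0000 > continuation, so V_d = 38.0000 (exercise)
Node 0 (S = 80): continuation = 1/1.03·[0.4125·5.7039 + 0.5875·38.0000] = 23.9591; exercise value = 14.0000 ≤ continuation, so V_0 = 23.9591

£23.96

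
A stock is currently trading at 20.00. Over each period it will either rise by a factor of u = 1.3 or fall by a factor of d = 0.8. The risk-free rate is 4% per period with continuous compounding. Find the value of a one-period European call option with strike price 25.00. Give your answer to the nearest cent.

Risk-neutral probability p = (e^0.04 − 0.8)/(1.3 − 0.8) = 0.2408/0.5000 = 0.4816
Terminal stock prices: S_u = 26, S_d = 16
Terminal payoffs (S − K): max(1, 0) = 1, max(-9, 0) = 0
Node 0 (S = 20): V_0 = e^(−0.04)·[0.4816·1.0000 + 0.5184·0.0000] = 0.4627

0.46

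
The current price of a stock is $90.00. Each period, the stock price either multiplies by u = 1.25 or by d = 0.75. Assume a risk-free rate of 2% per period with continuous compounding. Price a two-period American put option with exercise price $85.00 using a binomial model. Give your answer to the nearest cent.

$8.03

Risk-neutral probability p = (e^0.02 − 0.75)/(1.25 − 0.75) = 0.2702/0.5000 = 0.5404
Terminal stock prices: S_uu = 140.6, S_ud = 84.38, S_dd = 50.62
Terminal payoffs (K − S): max(-55.62, 0) = 0, max(0.625, 0) = 0.625, max(34.38, 0) = 34.38
Node u (S = 112.5): continuation = e^(−0.02)·[0.5404·0.0000 + 0.4596·0.6250] = 0.2816; exercise value = 0.0000 ≤ continuation, so V_u = 0.2816
Node d (S = 67.5): continuation = e^(−0.02)·[0.5404·0.6250 + 0.4596·34.3750] = 15.8169; exercise value = 17.5000 > continuation, so V_d = 17.5000 (exercise)
Node 0 (S = 90): continuation = e^(−0.02)·[0.5404·0.2816 + 0.4596·17.5000] = 8.0328; exercise value = 0.0000 ≤ continuation, so V_0 = 8.0328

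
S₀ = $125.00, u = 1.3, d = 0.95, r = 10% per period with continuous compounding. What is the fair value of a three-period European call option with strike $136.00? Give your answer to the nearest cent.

$27.93

Risk-neutral probability p = (e^0.1 − 0.95)/(1.3 − 0.95) = 0.1552/0.3500 = 0.4433
Terminal stock prices: S_uuu = 274.6, S_uud = 200.7, S_udd = 146.7, S_ddd = 107.2
Terminal payoffs (S − K): max(138.6, 0) = 138.6, max(64.69, 0) = 64.69, max(10.66, 0) = 10.66, max(-28.83, 0) = 0
Node uu (S = 211.3): V_uu = e^(−0.1)·[0.4433·138.6250 + 0.5567·64.6875] = 88.1921
Node ud (S = 154.4): V_ud = e^(−0.1)·[0.4433·64.6875 + 0.5567·10.6562] = 31.3171
Node dd (S = 112.8): V_dd = e^(−0.1)·[0.4433·10.6562 + 0.5567·0.0000] = 4.2748
Node u (S = 162.5): V_u = e^(−0.1)·[0.4433·88.1921 + 0.5567·31.3171] = 51.1526
Node d (S = 118.8): V_d = e^(−0.1)·[0.4433·31.3171 + 0.5567·4.2748] = 14.7162
Node 0 (S = 125): V_0 = e^(−0.1)·[0.4433·51.1526 + 0.5567·14.7162] = 27.9324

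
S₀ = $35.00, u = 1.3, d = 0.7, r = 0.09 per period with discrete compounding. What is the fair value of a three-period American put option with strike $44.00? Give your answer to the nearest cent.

Risk-neutral probability p = (1 + 0.09 − 0.7)/(1.3 − 0.7) = 0.3900/0.6000 = 0.6500
Terminal stock prices: S_uuu = 76.89, S_uud = 41.41, S_udd = 22.29, S_ddd = 12
Terminal payoffs (K − S): max(-32.89, 0) = 0, max(2.595, 0) = 2.595, max(21.71, 0) = 21.71, max(32, 0) = 32
Node uu (S = 59.15): continuation = 1/1.09·[0.6500·0.0000 + 0.3500·2.5950] = 0.8333; exercise value = 0.0000 ≤ continuation, so V_uu = 0.8333
Node ud (S = 31.85): continuation = 1/1.09·[0.6500·2.5950 + 0.3500·21.7050] = 8.5170; exercise value = 12.1500 > continuation, so V_ud = 12.1500 (exercise)
Node dd (S = 17.15): continuation = 1/1.09·[0.6500·21.7050 + 0.3500·31.9950] = 23.2170; exercise value = 26.8500 > continuation, so V_dd = 26.8500 (exercise)
Node u (S = 45.5): continuation = 1/1.09·[0.6500·0.8333 + 0.3500·12.1500] = 4.3983; exercise value = 0.0000 ≤ continuation, so V_u = 4.3983
Node d (S = 24.5): continuation = 1/1.09·[0.6500·12.1500 + 0.3500·26.8500] = 15.8670; exercise value = 19.5000 > continuation, so V_d = 19.5000 (exercise)
Node 0 (S = 35): continuation = 1/1.09·[0.6500·4.3983 + 0.3500·19.5000] = 8.8843; exercise value = 9.0000 > continuation, so V_0 = 9.0000 (exercise)

$9.00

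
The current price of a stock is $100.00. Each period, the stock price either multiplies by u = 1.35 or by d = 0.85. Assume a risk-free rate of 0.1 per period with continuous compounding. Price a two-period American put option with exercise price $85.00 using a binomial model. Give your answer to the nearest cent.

$2.50

Risk-neutral probability p = (e^0.1 − 0.85)/(1.35 − 0.85) = 0.2552/0.5000 = 0.5103
Terminal stock prices: S_uu = 182.3, S_ud = 114.8, S_dd = 72.25
Terminal payoffs (K − S): max(-97.25, 0) = 0, max(-29.75, 0) = 0, max(12.75, 0) = 12.75
Node u (S = 135): continuation = e^(−0.1)·[0.5103·0.0000 + 0.4897·0.0000] = 0.0000; exercise value = 0.0000 ≤ continuation, so V_u = 0.0000
Node d (S = 85): continuation = e^(−0.1)·[0.5103·0.0000 + 0.4897·12.7500] = 5.6490; exercise value = 0.0000 ≤ continuation, so V_d = 5.6490
Node 0 (S = 100): continuation = e^(−0.1)·[0.5103·0.0000 + 0.4897·5.6490] = 2.5029; exercise value = 0.0000 ≤ continuation, so V_0 = 2.5029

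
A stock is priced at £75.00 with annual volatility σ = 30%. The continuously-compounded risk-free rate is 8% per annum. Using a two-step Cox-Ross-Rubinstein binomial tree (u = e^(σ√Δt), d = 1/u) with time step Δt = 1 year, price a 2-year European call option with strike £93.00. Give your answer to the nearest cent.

£11.76

CRR parameters: u = e^(σ√Δt) = e^(0.3·√1) = 1.3499, d = 1/u = 0.7408
Per-period rate: rΔt = 0.08·1 = 0.08, so R = e^0.08 = 1.0833
Risk-neutral probability p = (e^0.08 − 0.7408)/(1.3499 − 0.7408) = 0.3425/0.6090 = 0.5623
Terminal stock prices: S_uu = 136.7, S_ud = 75, S_dd = 41.16
Terminal payoffs (S − K): max(43.66, 0) = 43.66, max(-18, 0) = 0, max(-51.84, 0) = 0
Node u (S = 101.2): V_u = e^(−0.08)·[0.5623·43.6589 + 0.4377·0.0000] = 22.6623
Node d (S = 55.56): V_d = e^(−0.08)·[0.5623·0.0000 + 0.4377·0.0000] = 0.0000
Node 0 (S = 75): V_0 = e^(−0.08)·[0.5623·22.6623 + 0.4377·0.0000] = 11.7635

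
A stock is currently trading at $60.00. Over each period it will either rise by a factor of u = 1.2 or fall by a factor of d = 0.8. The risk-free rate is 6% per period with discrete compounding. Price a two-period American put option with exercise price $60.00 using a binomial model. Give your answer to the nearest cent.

Risk-neutral probability p = (1 + 0.06 − 0.8)/(1.2 − 0.8) = 0.2600/0.4000 = 0.6500
Terminal stock prices: S_uu = 86.4, S_ud = 57.6, S_dd = 38.4
Terminal payoffs (K − S): max(-26.4, 0) = 0, max(2.4, 0) = 2.4, max(21.6, 0) = 21.6
Node u (S = 72): continuation = 1/1.06·[0.6500·0.0000 + 0.3500·2.4000] = 0.7925; exercise value = 0.0000 ≤ continuation, so V_u = 0.7925
Node d (S = 48): continuation = 1/1.06·[0.6500·2.4000 + 0.3500·21.6000] = 8.6038; exercise value = 12.0000 > continuation, so V_d = 12.0000 (exercise)
Node 0 (S = 60): continuation = 1/1.06·[0.6500·0.7925 + 0.3500·12.0000] = 4.4482; exercise value = 0.0000 ≤ continuation, so V_0 = 4.4482

$4.45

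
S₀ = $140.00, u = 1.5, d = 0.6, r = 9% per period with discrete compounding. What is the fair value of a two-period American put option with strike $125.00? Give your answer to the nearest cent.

Risk-neutral probability p = (1 + 0.09 − 0.6)/(1.5 − 0.6) = 0.4900/0.9000 = 0.5444
Terminal stock prices: S_uu = 315, S_ud = 126, S_dd = 50.4
Terminal payoffs (K − S): max(-190, 0) = 0, max(-1, 0) = 0, max(74.6, 0) = 74.6
Node u (S = 210): continuation = 1/1.09·[0.5444·0.0000 + 0.4556·0.0000] = 0.0000; exercise value = 0.0000 ≤ continuation, so V_u = 0.0000
Node d (S = 84): continuation = 1/1.09·[0.5444·0.0000 + 0.4556·74.6000] = 31.1784; exercise value = 41.0000 > continuation, so V_d = 41.0000 (exercise)
Node 0 (S = 140): continuation = 1/1.09·[0.5444·0.0000 + 0.4556·41.0000] = 17.1356; exercise value = 0.0000 ≤ continuation, so V_0 = 17.1356

$17.14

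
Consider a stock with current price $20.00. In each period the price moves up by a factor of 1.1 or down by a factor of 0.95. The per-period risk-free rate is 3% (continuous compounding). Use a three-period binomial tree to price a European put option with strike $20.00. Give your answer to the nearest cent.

Risk-neutral probability p = (e^0.03 − 0.95)/(1.1 − 0.95) = 0.0805/0.1500 = 0.5364
Terminal stock prices: S_uuu = 26.62, S_uud = 22.99, S_udd = 19.86, S_ddd = 17.15
Terminal payoffs (K − S): max(-6.62, 0) = 0, max(-2.99, 0) = 0, max(0.145, 0) = 0.145, max(2.853, 0) = 2.853
Node uu (S = 24.2): V_uu = e^(−0.03)·[0.5364·0.0000 + 0.4636·0.0000] = 0.0000
Node ud (S = 20.9): V_ud = e^(−0.03)·[0.5364·0.0000 + 0.4636·0.1450] = 0.0652
Node dd (S = 18.05): V_dd = e^(−0.03)·[0.5364·0.1450 + 0.4636·2.8525] = 1.3589
Node u (S = 22): V_u = e^(−0.03)·[0.5364·0.0000 + 0.4636·0.0652] = 0.0294
Node d (S = 19): V_d = e^(−0.03)·[0.5364·0.0652 + 0.4636·1.3589] = 0.6454
Node 0 (S = 20): V_0 = e^(−0.03)·[0.5364·0.0294 + 0.4636·0.6454] = 0.3057

$0.31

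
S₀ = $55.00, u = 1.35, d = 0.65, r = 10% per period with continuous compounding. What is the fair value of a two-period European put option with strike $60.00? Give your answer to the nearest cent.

Risk-neutral probability p = (e^0.1 − 0.65)/(1.35 − 0.65) = 0.4552/0.7000 = 0.6502
Terminal stock prices: S_uu = 100.2, S_ud = 48.26, S_dd = 23.24
Terminal payoffs (K − S): max(-40.24, 0) = 0, max(11.74, 0) = 11.74, max(36.76, 0) = 36.76
Node u (S = 74.25): V_u = e^(−0.1)·[0.6502·0.0000 + 0.3498·11.7375] = 3.7146
Node d (S = 35.75): V_d = e^(−0.1)·[0.6502·11.7375 + 0.3498·36.7625] = 18.5402
Node 0 (S = 55): V_0 = e^(−0.1)·[0.6502·3.7146 + 0.3498·18.5402] = 8.0530

$8.05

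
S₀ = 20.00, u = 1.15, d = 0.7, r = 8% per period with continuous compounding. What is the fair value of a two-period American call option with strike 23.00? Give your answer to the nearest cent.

Risk-neutral probability p = (e^0.08 − 0.7)/(1.15 − 0.7) = 0.3833/0.4500 = 0.8517
Terminal stock prices: S_uu = 26.45, S_ud = 16.1, S_dd = 9.8
Terminal payoffs (S − K): max(3.45, 0) = 3.45, max(-6.9, 0) = 0, max(-13.2, 0) = 0
Node u (S = 23): continuation = e^(−0.08)·[0.8517·3.4500 + 0.1483·0.0000] = 2.7126; exercise value = 0.0000 ≤ continuation, so V_u = 2.7126
Node d (S = 14): continuation = e^(−0.08)·[0.8517·0.0000 + 0.1483·0.0000] = 0.0000; exercise value = 0.0000 ≤ continuation, so V_d = 0.0000
Node 0 (S = 20): continuation = e^(−0.08)·[0.8517·2.7126 + 0.1483·0.0000] = 2.1328; exercise value = 0.0000 ≤ continuation, so V_0 = 2.1328

2.13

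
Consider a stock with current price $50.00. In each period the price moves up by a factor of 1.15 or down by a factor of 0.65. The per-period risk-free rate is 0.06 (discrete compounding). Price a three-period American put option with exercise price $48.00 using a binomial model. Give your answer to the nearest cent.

$4.54

Risk-neutral probability p = (1 + 0.06 − 0.65)/(1.15 − 0.65) = 0.4100/0.5000 = 0.8200
Terminal stock prices: S_uuu = 76.04, S_uud = 42.98, S_udd = 24.29, S_ddd = 13.73
Terminal payoffs (K − S): max(-28.04, 0) = 0, max(5.019, 0) = 5.019, max(23.71, 0) = 23.71, max(34.27, 0) = 34.27
Node uu (S = 66.12): continuation = 1/1.06·[0.8200·0.0000 + 0.1800·5.0188] = 0.8522; exercise value = 0.0000 ≤ continuation, so V_uu = 0.8522
Node ud (S = 37.38): continuation = 1/1.06·[0.8200·5.0188 + 0.1800·23.7063] = 7.9080; exercise value = 10.6250 > continuation, so V_ud = 10.6250 (exercise)
Node dd (S = 21.13): continuation = 1/1.06·[0.8200·23.7063 + 0.1800·34.2687] = 24.1580; exercise value = 26.8750 > continuation, so V_dd = 26.8750 (exercise)
Node u (S = 57.5): continuation = 1/1.06·[0.8200·0.8522 + 0.1800·10.6250] = 2.4635; exercise value = 0.0000 ≤ continuation, so V_u = 2.4635
Node d (S = 32.5): continuation = 1/1.06·[0.8200·10.6250 + 0.1800·26.8750] = 12.7830; exercise value = 15.5000 > continuation, so V_d = 15.5000 (exercise)
Node 0 (S = 50): continuation = 1/1.06·[0.8200·2.4635 + 0.1800·15.5000] = 4.5378; exercise value = 0.0000 ≤ continuation, so V_0 = 4.5378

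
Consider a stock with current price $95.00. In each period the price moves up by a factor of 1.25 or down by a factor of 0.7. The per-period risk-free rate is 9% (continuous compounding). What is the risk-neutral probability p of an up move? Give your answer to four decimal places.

p = 0.7167

Risk-neutral probability p = (e^0.09 − 0.7)/(1.25 − 0.7) = 0.3942/0.5500 = 0.7167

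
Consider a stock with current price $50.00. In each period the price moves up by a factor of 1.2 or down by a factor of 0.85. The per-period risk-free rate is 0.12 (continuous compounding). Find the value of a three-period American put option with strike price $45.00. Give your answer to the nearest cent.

Risk-neutral probability p = (e^0.12 − 0.85)/(1.2 − 0.85) = 0.2775/0.3500 = 0.7928
Terminal stock prices: S_uuu = 86.4, S_uud = 61.2, S_udd = 43.35, S_ddd = 30.71
Terminal payoffs (K − S): max(-41.4, 0) = 0, max(-16.2, 0) = 0, max(1.65, 0) = 1.65, max(14.29, 0) = 14.29
Node uu (S = 72): continuation = e^(−0.12)·[0.7928·0.0000 + 0.2072·0.0000] = 0.0000; exercise value = 0.0000 ≤ continuation, so V_uu = 0.0000
Node ud (S = 51): continuation = e^(−0.12)·[0.7928·0.0000 + 0.2072·1.6500] = 0.3031; exercise value = 0.0000 ≤ continuation, so V_ud = 0.3031
Node dd (S = 36.12): continuation = e^(−0.12)·[0.7928·1.6500 + 0.2072·14.2938] = 3.7864; exercise value = 8.8750 > continuation, so V_dd = 8.8750 (exercise)
Node u (S = 60): continuation = e^(−0.12)·[0.7928·0.0000 + 0.2072·0.3031] = 0.0557; exercise value = 0.0000 ≤ continuation, so V_u = 0.0557
Node d (S = 42.5): continuation = e^(−0.12)·[0.7928·0.3031 + 0.2072·8.8750] = 1.8438; exercise value = 2.5000 > continuation, so V_d = 2.5000 (exercise)
Node 0 (S = 50): continuation = e^(−0.12)·[0.7928·0.0557 + 0.2072·2.5000] = 0.4985; exercise value = 0.0000 ≤ continuation, so V_0 = 0.4985

$0.50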